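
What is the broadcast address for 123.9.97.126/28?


Network: 123.9.97.112/28
Host bits = 4
Set all host bits to 1:
Broadcast: 123.9.97.127


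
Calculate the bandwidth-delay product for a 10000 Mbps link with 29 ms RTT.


BDP = bandwidth * RTT
= 10000 Mbps * 29 ms
= 10000 * 1e6 * 29 / 1000 bits
= 290000000 bits
= 36250000 bytes
= 35400.3906 KB
BDP = 290000000 bits (36250000 bytes)


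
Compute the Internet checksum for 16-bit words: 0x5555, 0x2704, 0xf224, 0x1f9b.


Sum all words (with carry folding):
+ 0x5555 = 0x5555
+ 0x2704 = 0x7c59
+ 0xf224 = 0x6e7e
+ 0x1f9b = 0x8e19
One's complement: ~0x8e19
Checksum = 0x71e6


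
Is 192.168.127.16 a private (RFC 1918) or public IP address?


RFC 1918 private ranges:
  10.0.0.0/8 (10.0.0.0 - 10.255.255.255)
  172.16.0.0/12 (172.16.0.0 - 172.31.255.255)
  192.168.0.0/16 (192.168.0.0 - 192.168.255.255)
Private (in 192.168.0.0/16)


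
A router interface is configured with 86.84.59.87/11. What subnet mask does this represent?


/11 means 11 network bits, 21 host bits
Binary: 11111111111000000000000000000000
Mask: 255.224.0.0


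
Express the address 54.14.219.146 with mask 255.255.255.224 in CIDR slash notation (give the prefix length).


Binary: 11111111.11111111.11111111.11100000
Count leading 1s
Prefix: /27


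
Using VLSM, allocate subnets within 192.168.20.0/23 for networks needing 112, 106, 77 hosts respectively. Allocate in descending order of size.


112 hosts -> /25 (126 usable): 192.168.20.0/25
106 hosts -> /25 (126 usable): 192.168.20.128/25
77 hosts -> /25 (126 usable): 192.168.21.0/25
Allocation: 192.168.20.0/25 (112 hosts, 126 usable); 192.168.20.128/25 (106 hosts, 126 usable); 192.168.21.0/25 (77 hosts, 126 usable)


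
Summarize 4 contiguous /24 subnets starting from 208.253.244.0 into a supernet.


Original prefix: /24
Number of subnets: 4 = 2^2
New prefix = 24 - 2 = 22
Supernet: 208.253.244.0/22


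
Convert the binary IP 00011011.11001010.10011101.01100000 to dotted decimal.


00011011 = 27
11001010 = 202
10011101 = 157
01100000 = 96
IP: 27.202.157.96


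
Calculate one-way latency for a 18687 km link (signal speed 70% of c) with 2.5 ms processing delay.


Speed = 0.7 * 3e5 km/s = 210000 km/s
Propagation delay = 18687 / 210000 = 0.089 s = 88.9857 ms
Processing delay = 2.5 ms
Total one-way latency = 91.4857 ms


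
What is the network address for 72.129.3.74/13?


IP:   01001000.10000001.00000011.01001010
Mask: 11111111.11111000.00000000.00000000
AND operation:
Net:  01001000.10000000.00000000.00000000
Network: 72.128.0.0/13


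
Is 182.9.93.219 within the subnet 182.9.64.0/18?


Subnet network: 182.9.64.0
Test IP AND mask: 182.9.64.0
Yes, 182.9.93.219 is in 182.9.64.0/18


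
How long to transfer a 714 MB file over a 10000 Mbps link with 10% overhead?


Effective throughput = 10000 * (1 - 10/100) = 9000 Mbps
File size in Mb = 714 * 8 = 5712 Mb
Time = 5712 / 9000
Time = 0.6347 seconds


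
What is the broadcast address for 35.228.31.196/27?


Network: 35.228.31.192/27
Host bits = 5
Set all host bits to 1:
Broadcast: 35.228.31.223


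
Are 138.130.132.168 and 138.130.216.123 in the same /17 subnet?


Mask: 255.255.128.0
138.130.132.168 AND mask = 138.130.128.0
138.130.216.123 AND mask = 138.130.128.0
Yes, same subnet (138.130.128.0)


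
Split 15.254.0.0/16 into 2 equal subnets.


New prefix = 16 + 1 = 17
Each subnet has 32768 addresses
  15.254.0.0/17
  15.254.128.0/17
Subnets: 15.254.0.0/17, 15.254.128.0/17


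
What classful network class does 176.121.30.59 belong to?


First octet: 176
Binary: 10110000
10xxxxxx -> Class B (128-191)
Class B, default mask 255.255.0.0 (/16)


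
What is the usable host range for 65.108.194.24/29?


Network: 65.108.194.24
Broadcast: 65.108.194.31
First usable = network + 1
Last usable = broadcast - 1
Range: 65.108.194.25 to 65.108.194.30


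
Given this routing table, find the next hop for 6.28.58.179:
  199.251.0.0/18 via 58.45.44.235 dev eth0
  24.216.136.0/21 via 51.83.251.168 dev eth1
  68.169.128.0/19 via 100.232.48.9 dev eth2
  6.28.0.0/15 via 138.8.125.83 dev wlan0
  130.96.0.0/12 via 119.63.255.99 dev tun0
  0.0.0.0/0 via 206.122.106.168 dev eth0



Longest prefix match for 6.28.58.179:
  /18 199.251.0.0: no
  /21 24.216.136.0: no
  /19 68.169.128.0: no
  /15 6.28.0.0: MATCH
  /12 130.96.0.0: no
  /0 0.0.0.0: MATCH
Selected: next-hop 138.8.125.83 via wlan0 (matched /15)


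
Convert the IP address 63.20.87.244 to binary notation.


63 = 00111111
20 = 00010100
87 = 01010111
244 = 11110100
Binary: 00111111.00010100.01010111.11110100


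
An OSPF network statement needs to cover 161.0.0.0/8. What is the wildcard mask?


Subnet mask: 255.0.0.0
Wildcard = 255.255.255.255 - subnet mask
255 - 255 = 0
255 - 0 = 255
255 - 0 = 255
255 - 0 = 255
Wildcard: 0.255.255.255


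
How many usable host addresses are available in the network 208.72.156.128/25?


Host bits = 32 - 25 = 7
Total addresses = 2^7 = 128
Usable = total - 2 (network and broadcast)
Usable hosts: 126


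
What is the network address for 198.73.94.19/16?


IP:   11000110.01001001.01011110.00010011
Mask: 11111111.11111111.00000000.00000000
AND operation:
Net:  11000110.01001001.00000000.00000000
Network: 198.73.0.0/16


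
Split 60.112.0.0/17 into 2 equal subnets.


New prefix = 17 + 1 = 18
Each subnet has 16384 addresses
  60.112.0.0/18
  60.112.64.0/18
Subnets: 60.112.0.0/18, 60.112.64.0/18


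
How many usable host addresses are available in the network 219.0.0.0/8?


Host bits = 32 - 8 = 24
Total addresses = 2^24 = 16777216
Usable = total - 2 (network and broadcast)
Usable hosts: 16777214


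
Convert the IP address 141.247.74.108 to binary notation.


141 = 10001101
247 = 11110111
74 = 01001010
108 = 01101100
Binary: 10001101.11110111.01001010.01101100


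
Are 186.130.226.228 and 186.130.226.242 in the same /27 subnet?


Mask: 255.255.255.224
186.130.226.228 AND mask = 186.130.226.224
186.130.226.242 AND mask = 186.130.226.224
Yes, same subnet (186.130.226.224)


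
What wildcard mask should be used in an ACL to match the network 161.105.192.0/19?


Subnet mask: 255.255.224.0
Wildcard = 255.255.255.255 - subnet mask
255 - 255 = 0
255 - 255 = 0
255 - 224 = 31
255 - 0 = 255
Wildcard: 0.0.31.255


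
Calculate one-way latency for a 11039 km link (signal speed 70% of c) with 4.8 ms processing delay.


Speed = 0.7 * 3e5 km/s = 210000 km/s
Propagation delay = 11039 / 210000 = 0.0526 s = 52.5667 ms
Processing delay = 4.8 ms
Total one-way latency = 57.3667 ms


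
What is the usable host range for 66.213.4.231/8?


Network: 66.0.0.0
Broadcast: 66.255.255.255
First usable = network + 1
Last usable = broadcast - 1
Range: 66.0.0.1 to 66.255.255.254


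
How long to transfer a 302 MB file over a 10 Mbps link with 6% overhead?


Effective throughput = 10 * (1 - 6/100) = 9.4 Mbps
File size in Mb = 302 * 8 = 2416 Mb
Time = 2416 / 9.4
Time = 257.0213 seconds


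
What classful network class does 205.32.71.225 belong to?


First octet: 205
Binary: 11001101
110xxxxx -> Class C (192-223)
Class C, default mask 255.255.255.0 (/24)


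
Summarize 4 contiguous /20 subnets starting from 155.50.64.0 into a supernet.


Original prefix: /20
Number of subnets: 4 = 2^2
New prefix = 20 - 2 = 18
Supernet: 155.50.64.0/18


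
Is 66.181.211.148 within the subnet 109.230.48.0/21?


Subnet network: 109.230.48.0
Test IP AND mask: 66.181.208.0
No, 66.181.211.148 is not in 109.230.48.0/21


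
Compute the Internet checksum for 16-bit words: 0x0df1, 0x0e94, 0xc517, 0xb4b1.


Sum all words (with carry folding):
+ 0x0df1 = 0x0df1
+ 0x0e94 = 0x1c85
+ 0xc517 = 0xe19c
+ 0xb4b1 = 0x964e
One's complement: ~0x964e
Checksum = 0x69b1


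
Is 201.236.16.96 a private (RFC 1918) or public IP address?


RFC 1918 private ranges:
  10.0.0.0/8 (10.0.0.0 - 10.255.255.255)
  172.16.0.0/12 (172.16.0.0 - 172.31.255.255)
  192.168.0.0/16 (192.168.0.0 - 192.168.255.255)
Public (not in any RFC 1918 range)


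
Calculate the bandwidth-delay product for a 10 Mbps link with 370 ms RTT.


BDP = bandwidth * RTT
= 10 Mbps * 370 ms
= 10 * 1e6 * 370 / 1000 bits
= 3700000 bits
= 462500 bytes
= 451.6602 KB
BDP = 3700000 bits (462500 bytes)


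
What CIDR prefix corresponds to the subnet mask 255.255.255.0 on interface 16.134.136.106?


Binary: 11111111.11111111.11111111.00000000
Count leading 1s
Prefix: /24


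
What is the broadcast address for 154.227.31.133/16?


Network: 154.227.0.0/16
Host bits = 16
Set all host bits to 1:
Broadcast: 154.227.255.255


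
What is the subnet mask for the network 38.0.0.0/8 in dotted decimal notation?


/8 means 8 network bits, 24 host bits
Binary: 11111111000000000000000000000000
Mask: 255.0.0.0


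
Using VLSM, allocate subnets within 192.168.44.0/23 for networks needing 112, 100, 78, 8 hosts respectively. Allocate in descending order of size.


112 hosts -> /25 (126 usable): 192.168.44.0/25
100 hosts -> /25 (126 usable): 192.168.44.128/25
78 hosts -> /25 (126 usable): 192.168.45.0/25
8 hosts -> /28 (14 usable): 192.168.45.128/28
Allocation: 192.168.44.0/25 (112 hosts, 126 usable); 192.168.44.128/25 (100 hosts, 126 usable); 192.168.45.0/25 (78 hosts, 126 usable); 192.168.45.128/28 (8 hosts, 14 usable)


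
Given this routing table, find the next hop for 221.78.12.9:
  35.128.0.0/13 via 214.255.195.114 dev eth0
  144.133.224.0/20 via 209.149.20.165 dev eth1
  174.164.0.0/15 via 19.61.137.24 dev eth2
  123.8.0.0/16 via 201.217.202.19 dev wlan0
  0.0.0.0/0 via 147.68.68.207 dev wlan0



Longest prefix match for 221.78.12.9:
  /13 35.128.0.0: no
  /20 144.133.224.0: no
  /15 174.164.0.0: no
  /16 123.8.0.0: no
  /0 0.0.0.0: MATCH
Selected: next-hop 147.68.68.207 via wlan0 (matched /0)


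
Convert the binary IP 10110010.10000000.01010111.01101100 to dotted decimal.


10110010 = 178
10000000 = 128
01010111 = 87
01101100 = 108
IP: 178.128.87.108


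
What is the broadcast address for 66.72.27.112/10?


Network: 66.64.0.0/10
Host bits = 22
Set all host bits to 1:
Broadcast: 66.127.255.255


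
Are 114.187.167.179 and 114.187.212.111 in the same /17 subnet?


Mask: 255.255.128.0
114.187.167.179 AND mask = 114.187.128.0
114.187.212.111 AND mask = 114.187.128.0
Yes, same subnet (114.187.128.0)


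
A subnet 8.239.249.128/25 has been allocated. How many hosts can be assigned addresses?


Host bits = 32 - 25 = 7
Total addresses = 2^7 = 128
Usable = total - 2 (network and broadcast)
Usable hosts: 126


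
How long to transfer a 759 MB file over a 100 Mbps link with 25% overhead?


Effective throughput = 100 * (1 - 25/100) = 75 Mbps
File size in Mb = 759 * 8 = 6072 Mb
Time = 6072 / 75
Time = 80.96 seconds


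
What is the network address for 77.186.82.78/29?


IP:   01001101.10111010.01010010.01001110
Mask: 11111111.11111111.11111111.11111000
AND operation:
Net:  01001101.10111010.01010010.01001000
Network: 77.186.82.72/29


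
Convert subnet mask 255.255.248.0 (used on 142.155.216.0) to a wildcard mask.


Subnet mask: 255.255.248.0
Wildcard = 255.255.255.255 - subnet mask
255 - 255 = 0
255 - 255 = 0
255 - 248 = 7
255 - 0 = 255
Wildcard: 0.0.7.255


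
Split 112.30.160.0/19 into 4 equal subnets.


New prefix = 19 + 2 = 21
Each subnet has 2048 addresses
  112.30.160.0/21
  112.30.168.0/21
  112.30.176.0/21
  112.30.184.0/21
Subnets: 112.30.160.0/21, 112.30.168.0/21, 112.30.176.0/21, 112.30.184.0/21


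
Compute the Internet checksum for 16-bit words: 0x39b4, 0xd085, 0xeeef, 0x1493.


Sum all words (with carry folding):
+ 0x39b4 = 0x39b4
+ 0xd085 = 0x0a3a
+ 0xeeef = 0xf929
+ 0x1493 = 0x0dbd
One's complement: ~0x0dbd
Checksum = 0xf242


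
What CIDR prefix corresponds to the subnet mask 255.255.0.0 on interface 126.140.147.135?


Binary: 11111111.11111111.00000000.00000000
Count leading 1s
Prefix: /16


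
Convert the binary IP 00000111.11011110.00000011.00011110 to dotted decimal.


00000111 = 7
11011110 = 222
00000011 = 3
00011110 = 30
IP: 7.222.3.30


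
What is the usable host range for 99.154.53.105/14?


Network: 99.152.0.0
Broadcast: 99.155.255.255
First usable = network + 1
Last usable = broadcast - 1
Range: 99.152.0.1 to 99.155.255.254


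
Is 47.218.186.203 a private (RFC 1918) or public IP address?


RFC 1918 private ranges:
  10.0.0.0/8 (10.0.0.0 - 10.255.255.255)
  172.16.0.0/12 (172.16.0.0 - 172.31.255.255)
  192.168.0.0/16 (192.168.0.0 - 192.168.255.255)
Public (not in any RFC 1918 range)


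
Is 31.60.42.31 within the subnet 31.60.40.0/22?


Subnet network: 31.60.40.0
Test IP AND mask: 31.60.40.0
Yes, 31.60.42.31 is in 31.60.40.0/22


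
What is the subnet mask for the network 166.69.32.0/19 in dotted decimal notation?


/19 means 19 network bits, 13 host bits
Binary: 11111111111111111110000000000000
Mask: 255.255.224.0


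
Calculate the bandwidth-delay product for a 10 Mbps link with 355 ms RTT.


BDP = bandwidth * RTT
= 10 Mbps * 355 ms
= 10 * 1e6 * 355 / 1000 bits
= 3550000 bits
= 443750 bytes
= 433.3496 KB
BDP = 3550000 bits (443750 bytes)


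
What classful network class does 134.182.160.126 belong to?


First octet: 134
Binary: 10000110
10xxxxxx -> Class B (128-191)
Class B, default mask 255.255.0.0 (/16)


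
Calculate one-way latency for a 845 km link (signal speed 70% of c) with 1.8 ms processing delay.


Speed = 0.7 * 3e5 km/s = 210000 km/s
Propagation delay = 845 / 210000 = 0.004 s = 4.0238 ms
Processing delay = 1.8 ms
Total one-way latency = 5.8238 ms


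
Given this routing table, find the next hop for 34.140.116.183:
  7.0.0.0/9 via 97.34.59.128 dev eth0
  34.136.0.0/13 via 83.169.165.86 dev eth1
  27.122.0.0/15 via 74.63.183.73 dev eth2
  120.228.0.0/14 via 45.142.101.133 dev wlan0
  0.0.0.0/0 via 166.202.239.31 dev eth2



Longest prefix match for 34.140.116.183:
  /9 7.0.0.0: no
  /13 34.136.0.0: MATCH
  /15 27.122.0.0: no
  /14 120.228.0.0: no
  /0 0.0.0.0: MATCH
Selected: next-hop 83.169.165.86 via eth1 (matched /13)


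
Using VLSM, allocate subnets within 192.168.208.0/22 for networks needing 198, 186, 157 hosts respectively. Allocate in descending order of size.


198 hosts -> /24 (254 usable): 192.168.208.0/24
186 hosts -> /24 (254 usable): 192.168.209.0/24
157 hosts -> /24 (254 usable): 192.168.210.0/24
Allocation: 192.168.208.0/24 (198 hosts, 254 usable); 192.168.209.0/24 (186 hosts, 254 usable); 192.168.210.0/24 (157 hosts, 254 usable)


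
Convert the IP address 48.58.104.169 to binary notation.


48 = 00110000
58 = 00111010
104 = 01101000
169 = 10101001
Binary: 00110000.00111010.01101000.10101001


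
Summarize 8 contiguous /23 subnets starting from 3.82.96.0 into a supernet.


Original prefix: /23
Number of subnets: 8 = 2^3
New prefix = 23 - 3 = 20
Supernet: 3.82.96.0/20


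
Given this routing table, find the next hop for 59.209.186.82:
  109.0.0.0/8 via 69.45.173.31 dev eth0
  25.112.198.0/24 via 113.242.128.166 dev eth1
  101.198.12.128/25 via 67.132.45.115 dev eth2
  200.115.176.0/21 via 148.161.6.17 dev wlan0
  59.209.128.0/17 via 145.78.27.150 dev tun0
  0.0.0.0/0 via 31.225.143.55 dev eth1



Longest prefix match for 59.209.186.82:
  /8 109.0.0.0: no
  /24 25.112.198.0: no
  /25 101.198.12.128: no
  /21 200.115.176.0: no
  /17 59.209.128.0: MATCH
  /0 0.0.0.0: MATCH
Selected: next-hop 145.78.27.150 via tun0 (matched /17)


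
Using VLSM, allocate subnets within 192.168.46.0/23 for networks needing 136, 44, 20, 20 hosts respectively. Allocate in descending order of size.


136 hosts -> /24 (254 usable): 192.168.46.0/24
44 hosts -> /26 (62 usable): 192.168.47.0/26
20 hosts -> /27 (30 usable): 192.168.47.64/27
20 hosts -> /27 (30 usable): 192.168.47.96/27
Allocation: 192.168.46.0/24 (136 hosts, 254 usable); 192.168.47.0/26 (44 hosts, 62 usable); 192.168.47.64/27 (20 hosts, 30 usable); 192.168.47.96/27 (20 hosts, 30 usable)


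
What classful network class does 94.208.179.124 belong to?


First octet: 94
Binary: 01011110
0xxxxxxx -> Class A (1-126)
Class A, default mask 255.0.0.0 (/8)


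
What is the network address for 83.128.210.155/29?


IP:   01010011.10000000.11010010.10011011
Mask: 11111111.11111111.11111111.11111000
AND operation:
Net:  01010011.10000000.11010010.10011000
Network: 83.128.210.152/29


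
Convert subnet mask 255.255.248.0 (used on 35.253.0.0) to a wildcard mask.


Subnet mask: 255.255.248.0
Wildcard = 255.255.255.255 - subnet mask
255 - 255 = 0
255 - 255 = 0
255 - 248 = 7
255 - 0 = 255
Wildcard: 0.0.7.255


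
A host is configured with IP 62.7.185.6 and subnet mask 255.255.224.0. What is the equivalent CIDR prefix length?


Binary: 11111111.11111111.11100000.00000000
Count leading 1s
Prefix: /19


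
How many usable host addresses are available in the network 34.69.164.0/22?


Host bits = 32 - 22 = 10
Total addresses = 2^10 = 1024
Usable = total - 2 (network and broadcast)
Usable hosts: 1022


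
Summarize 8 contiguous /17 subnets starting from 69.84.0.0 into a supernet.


Original prefix: /17
Number of subnets: 8 = 2^3
New prefix = 17 - 3 = 14
Supernet: 69.84.0.0/14


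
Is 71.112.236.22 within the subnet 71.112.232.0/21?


Subnet network: 71.112.232.0
Test IP AND mask: 71.112.232.0
Yes, 71.112.236.22 is in 71.112.232.0/21


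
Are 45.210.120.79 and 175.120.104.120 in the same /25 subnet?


Mask: 255.255.255.128
45.210.120.79 AND mask = 45.210.120.0
175.120.104.120 AND mask = 175.120.104.0
No, different subnets (45.210.120.0 vs 175.120.104.0)


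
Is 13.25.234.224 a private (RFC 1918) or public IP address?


RFC 1918 private ranges:
  10.0.0.0/8 (10.0.0.0 - 10.255.255.255)
  172.16.0.0/12 (172.16.0.0 - 172.31.255.255)
  192.168.0.0/16 (192.168.0.0 - 192.168.255.255)
Public (not in any RFC 1918 range)


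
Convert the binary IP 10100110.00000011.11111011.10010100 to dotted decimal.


10100110 = 166
00000011 = 3
11111011 = 251
10010100 = 148
IP: 166.3.251.148


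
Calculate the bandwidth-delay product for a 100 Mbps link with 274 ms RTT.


BDP = bandwidth * RTT
= 100 Mbps * 274 ms
= 100 * 1e6 * 274 / 1000 bits
= 27400000 bits
= 3425000 bytes
= 3344.7266 KB
BDP = 27400000 bits (3425000 bytes)


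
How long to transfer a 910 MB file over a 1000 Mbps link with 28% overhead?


Effective throughput = 1000 * (1 - 28/100) = 720 Mbps
File size in Mb = 910 * 8 = 7280 Mb
Time = 7280 / 720
Time = 10.1111 seconds


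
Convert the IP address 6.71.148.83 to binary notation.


6 = 00000110
71 = 01000111
148 = 10010100
83 = 01010011
Binary: 00000110.01000111.10010100.01010011


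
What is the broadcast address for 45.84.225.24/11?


Network: 45.64.0.0/11
Host bits = 21
Set all host bits to 1:
Broadcast: 45.95.255.255


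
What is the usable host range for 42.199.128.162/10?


Network: 42.192.0.0
Broadcast: 42.255.255.255
First usable = network + 1
Last usable = broadcast - 1
Range: 42.192.0.1 to 42.255.255.254


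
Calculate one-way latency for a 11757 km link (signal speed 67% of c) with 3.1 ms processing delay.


Speed = 0.67 * 3e5 km/s = 201000 km/s
Propagation delay = 11757 / 201000 = 0.0585 s = 58.4925 ms
Processing delay = 3.1 ms
Total one-way latency = 61.5925 ms


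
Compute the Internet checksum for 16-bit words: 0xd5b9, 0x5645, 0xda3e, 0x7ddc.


Sum all words (with carry folding):
+ 0xd5b9 = 0xd5b9
+ 0x5645 = 0x2bff
+ 0xda3e = 0x063e
+ 0x7ddc = 0x841a
One's complement: ~0x841a
Checksum = 0x7be5


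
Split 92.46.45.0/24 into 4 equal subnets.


New prefix = 24 + 2 = 26
Each subnet has 64 addresses
  92.46.45.0/26
  92.46.45.64/26
  92.46.45.128/26
  92.46.45.192/26
Subnets: 92.46.45.0/26, 92.46.45.64/26, 92.46.45.128/26, 92.46.45.192/26


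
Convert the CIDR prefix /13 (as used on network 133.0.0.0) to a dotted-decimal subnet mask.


/13 means 13 network bits, 19 host bits
Binary: 11111111111110000000000000000000
Mask: 255.248.0.0


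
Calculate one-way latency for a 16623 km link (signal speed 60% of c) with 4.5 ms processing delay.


Speed = 0.6 * 3e5 km/s = 180000 km/s
Propagation delay = 16623 / 180000 = 0.0924 s = 92.35 ms
Processing delay = 4.5 ms
Total one-way latency = 96.85 ms


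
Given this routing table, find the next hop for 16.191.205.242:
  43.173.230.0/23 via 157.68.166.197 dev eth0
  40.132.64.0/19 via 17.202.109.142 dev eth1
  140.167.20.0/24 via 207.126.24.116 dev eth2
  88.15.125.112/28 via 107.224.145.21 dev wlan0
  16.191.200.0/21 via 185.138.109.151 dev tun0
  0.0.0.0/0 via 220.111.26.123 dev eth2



Longest prefix match for 16.191.205.242:
  /23 43.173.230.0: no
  /19 40.132.64.0: no
  /24 140.167.20.0: no
  /28 88.15.125.112: no
  /21 16.191.200.0: MATCH
  /0 0.0.0.0: MATCH
Selected: next-hop 185.138.109.151 via tun0 (matched /21)


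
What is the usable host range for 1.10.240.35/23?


Network: 1.10.240.0
Broadcast: 1.10.241.255
First usable = network + 1
Last usable = broadcast - 1
Range: 1.10.240.1 to 1.10.241.254


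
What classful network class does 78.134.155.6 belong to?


First octet: 78
Binary: 01001110
0xxxxxxx -> Class A (1-126)
Class A, default mask 255.0.0.0 (/8)


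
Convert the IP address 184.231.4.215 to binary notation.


184 = 10111000
231 = 11100111
4 = 00000100
215 = 11010111
Binary: 10111000.11100111.00000100.11010111


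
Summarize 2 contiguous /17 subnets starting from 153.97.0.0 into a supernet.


Original prefix: /17
Number of subnets: 2 = 2^1
New prefix = 17 - 1 = 16
Supernet: 153.97.0.0/16


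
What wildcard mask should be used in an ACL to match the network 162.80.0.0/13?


Subnet mask: 255.248.0.0
Wildcard = 255.255.255.255 - subnet mask
255 - 255 = 0
255 - 248 = 7
255 - 0 = 255
255 - 0 = 255
Wildcard: 0.7.255.255


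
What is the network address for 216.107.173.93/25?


IP:   11011000.01101011.10101101.01011101
Mask: 11111111.11111111.11111111.10000000
AND operation:
Net:  11011000.01101011.10101101.00000000
Network: 216.107.173.0/25


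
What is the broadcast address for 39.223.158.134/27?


Network: 39.223.158.128/27
Host bits = 5
Set all host bits to 1:
Broadcast: 39.223.158.159


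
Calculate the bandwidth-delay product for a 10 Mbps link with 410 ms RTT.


BDP = bandwidth * RTT
= 10 Mbps * 410 ms
= 10 * 1e6 * 410 / 1000 bits
= 4100000 bits
= 512500 bytes
= 500.4883 KB
BDP = 4100000 bits (512500 bytes)


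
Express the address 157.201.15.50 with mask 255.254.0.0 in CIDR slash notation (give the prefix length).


Binary: 11111111.11111110.00000000.00000000
Count leading 1s
Prefix: /15


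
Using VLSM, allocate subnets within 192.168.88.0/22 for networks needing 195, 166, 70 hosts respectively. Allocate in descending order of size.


195 hosts -> /24 (254 usable): 192.168.88.0/24
166 hosts -> /24 (254 usable): 192.168.89.0/24
70 hosts -> /25 (126 usable): 192.168.90.0/25
Allocation: 192.168.88.0/24 (195 hosts, 254 usable); 192.168.89.0/24 (166 hosts, 254 usable); 192.168.90.0/25 (70 hosts, 126 usable)


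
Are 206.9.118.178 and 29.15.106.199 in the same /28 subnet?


Mask: 255.255.255.240
206.9.118.178 AND mask = 206.9.118.176
29.15.106.199 AND mask = 29.15.106.192
No, different subnets (206.9.118.176 vs 29.15.106.192)


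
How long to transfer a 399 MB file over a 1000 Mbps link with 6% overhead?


Effective throughput = 1000 * (1 - 6/100) = 940 Mbps
File size in Mb = 399 * 8 = 3192 Mb
Time = 3192 / 940
Time = 3.3957 seconds


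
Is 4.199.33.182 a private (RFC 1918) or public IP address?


RFC 1918 private ranges:
  10.0.0.0/8 (10.0.0.0 - 10.255.255.255)
  172.16.0.0/12 (172.16.0.0 - 172.31.255.255)
  192.168.0.0/16 (192.168.0.0 - 192.168.255.255)
Public (not in any RFC 1918 range)


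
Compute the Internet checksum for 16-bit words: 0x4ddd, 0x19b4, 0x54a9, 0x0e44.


Sum all words (with carry folding):
+ 0x4ddd = 0x4ddd
+ 0x19b4 = 0x6791
+ 0x54a9 = 0xbc3a
+ 0x0e44 = 0xca7e
One's complement: ~0xca7e
Checksum = 0x3581


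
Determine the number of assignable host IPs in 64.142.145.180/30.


Host bits = 32 - 30 = 2
Total addresses = 2^2 = 4
Usable = total - 2 (network and broadcast)
Usable hosts: 2


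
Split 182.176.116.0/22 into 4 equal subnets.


New prefix = 22 + 2 = 24
Each subnet has 256 addresses
  182.176.116.0/24
  182.176.117.0/24
  182.176.118.0/24
  182.176.119.0/24
Subnets: 182.176.116.0/24, 182.176.117.0/24, 182.176.118.0/24, 182.176.119.0/24


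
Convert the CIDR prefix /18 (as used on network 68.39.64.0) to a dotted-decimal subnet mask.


/18 means 18 network bits, 14 host bits
Binary: 11111111111111111100000000000000
Mask: 255.255.192.0


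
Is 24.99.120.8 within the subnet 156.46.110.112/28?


Subnet network: 156.46.110.112
Test IP AND mask: 24.99.120.0
No, 24.99.120.8 is not in 156.46.110.112/28


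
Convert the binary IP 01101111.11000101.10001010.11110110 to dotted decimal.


01101111 = 111
11000101 = 197
10001010 = 138
11110110 = 246
IP: 111.197.138.246


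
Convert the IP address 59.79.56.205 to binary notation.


59 = 00111011
79 = 01001111
56 = 00111000
205 = 11001101
Binary: 00111011.01001111.00111000.11001101


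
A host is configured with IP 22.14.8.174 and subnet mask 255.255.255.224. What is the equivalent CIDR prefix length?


Binary: 11111111.11111111.11111111.11100000
Count leading 1s
Prefix: /27


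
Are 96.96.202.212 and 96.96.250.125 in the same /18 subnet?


Mask: 255.255.192.0
96.96.202.212 AND mask = 96.96.192.0
96.96.250.125 AND mask = 96.96.192.0
Yes, same subnet (96.96.192.0)


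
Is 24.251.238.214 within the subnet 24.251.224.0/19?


Subnet network: 24.251.224.0
Test IP AND mask: 24.251.224.0
Yes, 24.251.238.214 is in 24.251.224.0/19


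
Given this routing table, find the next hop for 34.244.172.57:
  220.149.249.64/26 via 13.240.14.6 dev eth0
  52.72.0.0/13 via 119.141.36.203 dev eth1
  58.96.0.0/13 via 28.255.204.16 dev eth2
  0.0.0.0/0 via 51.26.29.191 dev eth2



Longest prefix match for 34.244.172.57:
  /26 220.149.249.64: no
  /13 52.72.0.0: no
  /13 58.96.0.0: no
  /0 0.0.0.0: MATCH
Selected: next-hop 51.26.29.191 via eth2 (matched /0)


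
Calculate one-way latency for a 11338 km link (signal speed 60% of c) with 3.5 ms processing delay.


Speed = 0.6 * 3e5 km/s = 180000 km/s
Propagation delay = 11338 / 180000 = 0.063 s = 62.9889 ms
Processing delay = 3.5 ms
Total one-way latency = 66.4889 ms


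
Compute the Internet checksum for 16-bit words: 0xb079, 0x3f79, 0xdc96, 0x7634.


Sum all words (with carry folding):
+ 0xb079 = 0xb079
+ 0x3f79 = 0xeff2
+ 0xdc96 = 0xcc89
+ 0x7634 = 0x42be
One's complement: ~0x42be
Checksum = 0xbd41


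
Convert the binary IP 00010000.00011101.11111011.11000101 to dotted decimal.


00010000 = 16
00011101 = 29
11111011 = 251
11000101 = 197
IP: 16.29.251.197


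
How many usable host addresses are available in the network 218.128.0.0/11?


Host bits = 32 - 11 = 21
Total addresses = 2^21 = 2097152
Usable = total - 2 (network and broadcast)
Usable hosts: 2097150


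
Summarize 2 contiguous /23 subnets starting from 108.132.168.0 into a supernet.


Original prefix: /23
Number of subnets: 2 = 2^1
New prefix = 23 - 1 = 22
Supernet: 108.132.168.0/22


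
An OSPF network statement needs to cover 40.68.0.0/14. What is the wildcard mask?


Subnet mask: 255.252.0.0
Wildcard = 255.255.255.255 - subnet mask
255 - 255 = 0
255 - 252 = 3
255 - 0 = 255
255 - 0 = 255
Wildcard: 0.3.255.255


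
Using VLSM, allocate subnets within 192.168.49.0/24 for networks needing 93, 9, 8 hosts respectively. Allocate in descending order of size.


93 hosts -> /25 (126 usable): 192.168.49.0/25
9 hosts -> /28 (14 usable): 192.168.49.128/28
8 hosts -> /28 (14 usable): 192.168.49.144/28
Allocation: 192.168.49.0/25 (93 hosts, 126 usable); 192.168.49.128/28 (9 hosts, 14 usable); 192.168.49.144/28 (8 hosts, 14 usable)


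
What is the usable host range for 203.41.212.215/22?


Network: 203.41.212.0
Broadcast: 203.41.215.255
First usable = network + 1
Last usable = broadcast - 1
Range: 203.41.212.1 to 203.41.215.254


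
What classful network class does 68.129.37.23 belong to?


First octet: 68
Binary: 01000100
0xxxxxxx -> Class A (1-126)
Class A, default mask 255.0.0.0 (/8)


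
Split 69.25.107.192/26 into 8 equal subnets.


New prefix = 26 + 3 = 29
Each subnet has 8 addresses
  69.25.107.192/29
  69.25.107.200/29
  69.25.107.208/29
  69.25.107.216/29
  69.25.107.224/29
  69.25.107.232/29
  69.25.107.240/29
  69.25.107.248/29
Subnets: 69.25.107.192/29, 69.25.107.200/29, 69.25.107.208/29, 69.25.107.216/29, 69.25.107.224/29, 69.25.107.232/29, 69.25.107.240/29, 69.25.107.248/29


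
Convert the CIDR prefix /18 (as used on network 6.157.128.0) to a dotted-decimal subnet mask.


/18 means 18 network bits, 14 host bits
Binary: 11111111111111111100000000000000
Mask: 255.255.192.0


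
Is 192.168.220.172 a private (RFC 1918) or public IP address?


RFC 1918 private ranges:
  10.0.0.0/8 (10.0.0.0 - 10.255.255.255)
  172.16.0.0/12 (172.16.0.0 - 172.31.255.255)
  192.168.0.0/16 (192.168.0.0 - 192.168.255.255)
Private (in 192.168.0.0/16)


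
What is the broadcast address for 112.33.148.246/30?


Network: 112.33.148.244/30
Host bits = 2
Set all host bits to 1:
Broadcast: 112.33.148.247


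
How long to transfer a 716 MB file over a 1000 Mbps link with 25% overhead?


Effective throughput = 1000 * (1 - 25/100) = 750 Mbps
File size in Mb = 716 * 8 = 5728 Mb
Time = 5728 / 750
Time = 7.6373 seconds


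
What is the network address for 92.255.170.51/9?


IP:   01011100.11111111.10101010.00110011
Mask: 11111111.10000000.00000000.00000000
AND operation:
Net:  01011100.10000000.00000000.00000000
Network: 92.128.0.0/9


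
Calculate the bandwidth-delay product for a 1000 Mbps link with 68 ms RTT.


BDP = bandwidth * RTT
= 1000 Mbps * 68 ms
= 1000 * 1e6 * 68 / 1000 bits
= 68000000 bits
= 8500000 bytes
= 8300.7812 KB
BDP = 68000000 bits (8500000 bytes)


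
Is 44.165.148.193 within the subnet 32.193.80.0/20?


Subnet network: 32.193.80.0
Test IP AND mask: 44.165.144.0
No, 44.165.148.193 is not in 32.193.80.0/20


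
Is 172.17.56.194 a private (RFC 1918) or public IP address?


RFC 1918 private ranges:
  10.0.0.0/8 (10.0.0.0 - 10.255.255.255)
  172.16.0.0/12 (172.16.0.0 - 172.31.255.255)
  192.168.0.0/16 (192.168.0.0 - 192.168.255.255)
Private (in 172.16.0.0/12)


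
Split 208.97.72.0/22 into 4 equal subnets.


New prefix = 22 + 2 = 24
Each subnet has 256 addresses
  208.97.72.0/24
  208.97.73.0/24
  208.97.74.0/24
  208.97.75.0/24
Subnets: 208.97.72.0/24, 208.97.73.0/24, 208.97.74.0/24, 208.97.75.0/24


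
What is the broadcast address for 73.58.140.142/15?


Network: 73.58.0.0/15
Host bits = 17
Set all host bits to 1:
Broadcast: 73.59.255.255


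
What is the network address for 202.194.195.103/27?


IP:   11001010.11000010.11000011.01100111
Mask: 11111111.11111111.11111111.11100000
AND operation:
Net:  11001010.11000010.11000011.01100000
Network: 202.194.195.96/27


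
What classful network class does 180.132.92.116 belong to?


First octet: 180
Binary: 10110100
10xxxxxx -> Class B (128-191)
Class B, default mask 255.255.0.0 (/16)


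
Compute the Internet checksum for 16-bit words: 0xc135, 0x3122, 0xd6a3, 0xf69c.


Sum all words (with carry folding):
+ 0xc135 = 0xc135
+ 0x3122 = 0xf257
+ 0xd6a3 = 0xc8fb
+ 0xf69c = 0xbf98
One's complement: ~0xbf98
Checksum = 0x4067


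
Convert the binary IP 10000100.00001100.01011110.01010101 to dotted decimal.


10000100 = 132
00001100 = 12
01011110 = 94
01010101 = 85
IP: 132.12.94.85


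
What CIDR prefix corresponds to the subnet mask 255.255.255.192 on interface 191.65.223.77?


Binary: 11111111.11111111.11111111.11000000
Count leading 1s
Prefix: /26


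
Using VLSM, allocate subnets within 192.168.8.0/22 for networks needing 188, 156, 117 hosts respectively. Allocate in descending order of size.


188 hosts -> /24 (254 usable): 192.168.8.0/24
156 hosts -> /24 (254 usable): 192.168.9.0/24
117 hosts -> /25 (126 usable): 192.168.10.0/25
Allocation: 192.168.8.0/24 (188 hosts, 254 usable); 192.168.9.0/24 (156 hosts, 254 usable); 192.168.10.0/25 (117 hosts, 126 usable)


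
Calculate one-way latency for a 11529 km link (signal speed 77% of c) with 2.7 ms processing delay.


Speed = 0.77 * 3e5 km/s = 231000 km/s
Propagation delay = 11529 / 231000 = 0.0499 s = 49.9091 ms
Processing delay = 2.7 ms
Total one-way latency = 52.6091 ms


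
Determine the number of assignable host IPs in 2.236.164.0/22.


Host bits = 32 - 22 = 10
Total addresses = 2^10 = 1024
Usable = total - 2 (network and broadcast)
Usable hosts: 1022


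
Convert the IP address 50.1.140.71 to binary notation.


50 = 00110010
1 = 00000001
140 = 10001100
71 = 01000111
Binary: 00110010.00000001.10001100.01000111


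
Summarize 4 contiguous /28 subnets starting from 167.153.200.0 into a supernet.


Original prefix: /28
Number of subnets: 4 = 2^2
New prefix = 28 - 2 = 26
Supernet: 167.153.200.0/26


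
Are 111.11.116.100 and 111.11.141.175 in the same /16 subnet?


Mask: 255.255.0.0
111.11.116.100 AND mask = 111.11.0.0
111.11.141.175 AND mask = 111.11.0.0
Yes, same subnet (111.11.0.0)


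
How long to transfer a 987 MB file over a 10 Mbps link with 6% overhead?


Effective throughput = 10 * (1 - 6/100) = 9.4 Mbps
File size in Mb = 987 * 8 = 7896 Mb
Time = 7896 / 9.4
Time = 840.0 seconds


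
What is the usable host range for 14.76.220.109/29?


Network: 14.76.220.104
Broadcast: 14.76.220.111
First usable = network + 1
Last usable = broadcast - 1
Range: 14.76.220.105 to 14.76.220.110


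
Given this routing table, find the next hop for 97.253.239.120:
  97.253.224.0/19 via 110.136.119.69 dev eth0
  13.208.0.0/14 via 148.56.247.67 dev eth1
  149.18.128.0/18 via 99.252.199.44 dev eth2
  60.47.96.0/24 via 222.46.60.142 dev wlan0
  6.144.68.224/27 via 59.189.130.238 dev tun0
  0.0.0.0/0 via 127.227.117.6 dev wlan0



Longest prefix match for 97.253.239.120:
  /19 97.253.224.0: MATCH
  /14 13.208.0.0: no
  /18 149.18.128.0: no
  /24 60.47.96.0: no
  /27 6.144.68.224: no
  /0 0.0.0.0: MATCH
Selected: next-hop 110.136.119.69 via eth0 (matched /19)


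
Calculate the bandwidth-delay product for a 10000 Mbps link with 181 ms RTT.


BDP = bandwidth * RTT
= 10000 Mbps * 181 ms
= 10000 * 1e6 * 181 / 1000 bits
= 1810000000 bits
= 226250000 bytes
= 220947.2656 KB
BDP = 1810000000 bits (226250000 bytes)


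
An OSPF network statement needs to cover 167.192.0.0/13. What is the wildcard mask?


Subnet mask: 255.248.0.0
Wildcard = 255.255.255.255 - subnet mask
255 - 255 = 0
255 - 248 = 7
255 - 0 = 255
255 - 0 = 255
Wildcard: 0.7.255.255


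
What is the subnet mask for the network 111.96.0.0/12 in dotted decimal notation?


/12 means 12 network bits, 20 host bits
Binary: 11111111111100000000000000000000
Mask: 255.240.0.0


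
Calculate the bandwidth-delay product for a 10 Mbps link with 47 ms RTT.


BDP = bandwidth * RTT
= 10 Mbps * 47 ms
= 10 * 1e6 * 47 / 1000 bits
= 470000 bits
= 58750 bytes
= 57.373 KB
BDP = 470000 bits (58750 bytes)


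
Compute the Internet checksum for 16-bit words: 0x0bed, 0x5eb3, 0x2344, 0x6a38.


Sum all words (with carry folding):
+ 0x0bed = 0x0bed
+ 0x5eb3 = 0x6aa0
+ 0x2344 = 0x8de4
+ 0x6a38 = 0xf81c
One's complement: ~0xf81c
Checksum = 0x07e3


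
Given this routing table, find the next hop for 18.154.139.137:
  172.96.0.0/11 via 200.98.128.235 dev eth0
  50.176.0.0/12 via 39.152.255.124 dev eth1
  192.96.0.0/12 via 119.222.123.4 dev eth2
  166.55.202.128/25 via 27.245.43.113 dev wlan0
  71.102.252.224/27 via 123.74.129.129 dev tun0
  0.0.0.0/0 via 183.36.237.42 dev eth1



Longest prefix match for 18.154.139.137:
  /11 172.96.0.0: no
  /12 50.176.0.0: no
  /12 192.96.0.0: no
  /25 166.55.202.128: no
  /27 71.102.252.224: no
  /0 0.0.0.0: MATCH
Selected: next-hop 183.36.237.42 via eth1 (matched /0)


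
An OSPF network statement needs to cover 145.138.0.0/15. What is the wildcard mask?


Subnet mask: 255.254.0.0
Wildcard = 255.255.255.255 - subnet mask
255 - 255 = 0
255 - 254 = 1
255 - 0 = 255
255 - 0 = 255
Wildcard: 0.1.255.255


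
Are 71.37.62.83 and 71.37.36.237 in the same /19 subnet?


Mask: 255.255.224.0
71.37.62.83 AND mask = 71.37.32.0
71.37.36.237 AND mask = 71.37.32.0
Yes, same subnet (71.37.32.0)


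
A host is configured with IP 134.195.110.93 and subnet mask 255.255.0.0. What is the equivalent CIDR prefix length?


Binary: 11111111.11111111.00000000.00000000
Count leading 1s
Prefix: /16


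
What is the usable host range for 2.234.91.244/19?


Network: 2.234.64.0
Broadcast: 2.234.95.255
First usable = network + 1
Last usable = broadcast - 1
Range: 2.234.64.1 to 2.234.95.254


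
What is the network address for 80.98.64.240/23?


IP:   01010000.01100010.01000000.11110000
Mask: 11111111.11111111.11111110.00000000
AND operation:
Net:  01010000.01100010.01000000.00000000
Network: 80.98.64.0/23


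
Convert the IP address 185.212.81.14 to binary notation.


185 = 10111001
212 = 11010100
81 = 01010001
14 = 00001110
Binary: 10111001.11010100.01010001.00001110


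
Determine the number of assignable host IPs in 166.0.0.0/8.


Host bits = 32 - 8 = 24
Total addresses = 2^24 = 16777216
Usable = total - 2 (network and broadcast)
Usable hosts: 16777214


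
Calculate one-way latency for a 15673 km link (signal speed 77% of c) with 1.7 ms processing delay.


Speed = 0.77 * 3e5 km/s = 231000 km/s
Propagation delay = 15673 / 231000 = 0.0678 s = 67.8485 ms
Processing delay = 1.7 ms
Total one-way latency = 69.5485 ms


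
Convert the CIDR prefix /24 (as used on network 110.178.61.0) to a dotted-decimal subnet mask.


/24 means 24 network bits, 8 host bits
Binary: 11111111111111111111111100000000
Mask: 255.255.255.0


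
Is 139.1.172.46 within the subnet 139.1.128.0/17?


Subnet network: 139.1.128.0
Test IP AND mask: 139.1.128.0
Yes, 139.1.172.46 is in 139.1.128.0/17


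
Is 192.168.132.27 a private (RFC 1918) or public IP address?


RFC 1918 private ranges:
  10.0.0.0/8 (10.0.0.0 - 10.255.255.255)
  172.16.0.0/12 (172.16.0.0 - 172.31.255.255)
  192.168.0.0/16 (192.168.0.0 - 192.168.255.255)
Private (in 192.168.0.0/16)


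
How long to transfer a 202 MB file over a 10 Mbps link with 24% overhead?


Effective throughput = 10 * (1 - 24/100) = 7.6 Mbps
File size in Mb = 202 * 8 = 1616 Mb
Time = 1616 / 7.6
Time = 212.6316 seconds


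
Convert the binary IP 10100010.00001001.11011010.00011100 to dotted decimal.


10100010 = 162
00001001 = 9
11011010 = 218
00011100 = 28
IP: 162.9.218.28


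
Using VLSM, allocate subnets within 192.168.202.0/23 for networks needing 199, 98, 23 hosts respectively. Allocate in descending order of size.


199 hosts -> /24 (254 usable): 192.168.202.0/24
98 hosts -> /25 (126 usable): 192.168.203.0/25
23 hosts -> /27 (30 usable): 192.168.203.128/27
Allocation: 192.168.202.0/24 (199 hosts, 254 usable); 192.168.203.0/25 (98 hosts, 126 usable); 192.168.203.128/27 (23 hosts, 30 usable)


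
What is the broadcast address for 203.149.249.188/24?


Network: 203.149.249.0/24
Host bits = 8
Set all host bits to 1:
Broadcast: 203.149.249.255


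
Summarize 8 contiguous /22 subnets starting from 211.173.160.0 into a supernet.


Original prefix: /22
Number of subnets: 8 = 2^3
New prefix = 22 - 3 = 19
Supernet: 211.173.160.0/19


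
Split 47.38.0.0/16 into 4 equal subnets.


New prefix = 16 + 2 = 18
Each subnet has 16384 addresses
  47.38.0.0/18
  47.38.64.0/18
  47.38.128.0/18
  47.38.192.0/18
Subnets: 47.38.0.0/18, 47.38.64.0/18, 47.38.128.0/18, 47.38.192.0/18


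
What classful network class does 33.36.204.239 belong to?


First octet: 33
Binary: 00100001
0xxxxxxx -> Class A (1-126)
Class A, default mask 255.0.0.0 (/8)
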